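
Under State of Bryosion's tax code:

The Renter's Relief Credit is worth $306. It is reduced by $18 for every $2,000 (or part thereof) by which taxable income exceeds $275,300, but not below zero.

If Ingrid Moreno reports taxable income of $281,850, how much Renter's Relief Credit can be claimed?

Renter's Relief Credit: income exceeds $275,300 by $6,550, which is 4 full-or-partial $2,000 increments; reduction = 4 × $18 = $72, leaving $234.

$234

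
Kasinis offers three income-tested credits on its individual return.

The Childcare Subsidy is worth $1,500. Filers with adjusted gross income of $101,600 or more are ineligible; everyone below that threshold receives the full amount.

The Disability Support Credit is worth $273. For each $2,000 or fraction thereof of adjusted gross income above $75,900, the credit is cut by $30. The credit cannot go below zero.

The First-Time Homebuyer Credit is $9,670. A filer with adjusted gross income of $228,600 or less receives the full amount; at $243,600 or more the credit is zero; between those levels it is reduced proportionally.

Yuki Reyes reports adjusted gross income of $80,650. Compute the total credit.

Childcare Subsidy: $80,650 is below the $101,600 cutoff, so the full $1,500 applies.
Disability Support Credit: income exceeds $75,900 by $4,750, which is 3 full-or-partial $2,000 increments; reduction = 3 × $30 = $90, leaving $183.
First-Time Homebuyer Credit: $80,650 is at or below the $228,600 threshold, so the full $9,670 applies.
Total: $1,500 + $183 + $9,670 = $11,353.

$11,353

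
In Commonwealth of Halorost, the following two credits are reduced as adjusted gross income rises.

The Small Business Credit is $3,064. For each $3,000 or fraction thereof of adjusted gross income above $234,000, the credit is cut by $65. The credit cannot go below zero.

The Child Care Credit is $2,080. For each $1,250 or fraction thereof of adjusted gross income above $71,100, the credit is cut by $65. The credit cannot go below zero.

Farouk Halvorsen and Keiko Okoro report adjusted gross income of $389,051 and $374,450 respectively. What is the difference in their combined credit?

$9

Farouk ($389,051): Small Business Credit: income exceeds $234,000 by $155,051 → 52 increments × $65 = $3,380 ≥ base, so the credit is $0. Child Care Credit: income exceeds $71,100 by $317,951 → 255 increments × $65 = $16,575 ≥ base, so the credit is $0. total $0 + $0 = $0
Keiko ($374,450): Small Business Credit: income exceeds $234,000 by $140,450, which is 47 full-or-partial $3,000 increments; reduction = 47 × $65 = $3,055, leaving $9. Child Care Credit: income exceeds $71,100 by $303,350 → 243 increments × $65 = $15,795 ≥ base, so the credit is $0. total $9 + $0 = $9
Difference: |$0 − $9| = $9.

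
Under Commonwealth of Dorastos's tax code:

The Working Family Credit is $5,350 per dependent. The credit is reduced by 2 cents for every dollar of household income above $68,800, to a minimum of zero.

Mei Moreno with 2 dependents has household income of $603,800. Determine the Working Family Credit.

Working Family Credit: base = 2 × $5,350 = $10,700. 2% of the $535,000 excess over $68,800 is $10,700 ≥ base, so the credit is $0.

$0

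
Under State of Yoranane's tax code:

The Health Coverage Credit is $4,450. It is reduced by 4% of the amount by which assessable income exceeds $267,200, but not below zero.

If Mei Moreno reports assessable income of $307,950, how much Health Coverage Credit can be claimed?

Health Coverage Credit: 4% of the $40,750 excess over $267,200 is $1,630; credit = $4,450 − $1,630 = $2,820.

$2,820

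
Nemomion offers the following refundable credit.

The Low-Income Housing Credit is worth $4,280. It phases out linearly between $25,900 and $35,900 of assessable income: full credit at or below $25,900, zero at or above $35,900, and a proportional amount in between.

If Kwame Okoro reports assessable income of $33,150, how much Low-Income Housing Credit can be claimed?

Low-Income Housing Credit: $33,150 is $7,250 into a $10,000 phase-out range, leaving 2,750/10,000 of the credit: $4,280 × 2,750/10,000 = $1,177.

$1,177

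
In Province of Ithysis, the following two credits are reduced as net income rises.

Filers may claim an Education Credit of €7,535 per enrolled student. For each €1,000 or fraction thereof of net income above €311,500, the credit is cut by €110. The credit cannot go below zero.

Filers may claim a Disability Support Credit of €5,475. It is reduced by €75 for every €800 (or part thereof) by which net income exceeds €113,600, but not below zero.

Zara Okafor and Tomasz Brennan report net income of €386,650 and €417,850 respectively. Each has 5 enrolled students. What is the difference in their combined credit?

Zara (€386,650): Education Credit: base = 5 × €7,535 = €37,675. income exceeds €311,500 by €75,150, which is 76 full-or-partial €1,000 increments; reduction = 76 × €110 = €8,360, leaving €29,315. Disability Support Credit: income exceeds €113,600 by €273,050 → 342 increments × €75 = €25,650 ≥ base, so the credit is €0. total €29,315 + €0 = €29,315
Tomasz (€417,850): Education Credit: base = 5 × €7,535 = €37,675. income exceeds €311,500 by €106,350, which is 107 full-or-partial €1,000 increments; reduction = 107 × €110 = €11,770, leaving €25,905. Disability Support Credit: income exceeds €113,600 by €304,250 → 381 increments × €75 = €28,575 ≥ base, so the credit is €0. total €25,905 + €0 = €25,905
Difference: |€29,315 − €25,905| = €3,410.

€3,410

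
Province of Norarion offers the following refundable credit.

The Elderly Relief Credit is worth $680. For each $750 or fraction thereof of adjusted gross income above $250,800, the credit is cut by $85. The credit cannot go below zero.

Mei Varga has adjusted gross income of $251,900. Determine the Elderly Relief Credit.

Elderly Relief Credit: income exceeds $250,800 by $1,100, which is 2 full-or-partial $750 increments; reduction = 2 × $85 = $170, leaving $510.

$510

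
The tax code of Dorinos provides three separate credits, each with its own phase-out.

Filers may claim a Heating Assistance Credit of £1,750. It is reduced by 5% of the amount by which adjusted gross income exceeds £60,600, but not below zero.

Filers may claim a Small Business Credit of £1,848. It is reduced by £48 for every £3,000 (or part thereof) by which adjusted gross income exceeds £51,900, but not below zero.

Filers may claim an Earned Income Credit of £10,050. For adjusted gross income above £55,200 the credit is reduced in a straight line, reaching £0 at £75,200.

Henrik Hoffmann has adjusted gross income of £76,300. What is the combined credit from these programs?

Heating Assistance Credit: 5% of the £15,700 excess over £60,600 is £785; credit = £1,750 − £785 = £965.
Small Business Credit: income exceeds £51,900 by £24,400, which is 9 full-or-partial £3,000 increments; reduction = 9 × £48 = £432, leaving £1,416.
Earned Income Credit: £76,300 is at or above £75,200, so the credit is £0.
Total: £965 + £1,416 + £0 = £2,381.

£2,381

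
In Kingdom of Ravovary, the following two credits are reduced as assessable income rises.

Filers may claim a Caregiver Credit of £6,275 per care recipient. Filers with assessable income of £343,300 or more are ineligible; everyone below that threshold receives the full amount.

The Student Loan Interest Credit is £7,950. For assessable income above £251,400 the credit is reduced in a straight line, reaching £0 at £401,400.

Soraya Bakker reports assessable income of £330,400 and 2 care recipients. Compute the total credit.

£16,313

Caregiver Credit: base = 2 × £6,275 = £12,550. £330,400 is below the £343,300 cutoff, so the full £12,550 applies.
Student Loan Interest Credit: £330,400 is £79,000 into a £150,000 phase-out range, leaving 71,000/150,000 of the credit: £7,950 × 71,000/150,000 = £3,763.
Total: £12,550 + £3,763 = £16,313.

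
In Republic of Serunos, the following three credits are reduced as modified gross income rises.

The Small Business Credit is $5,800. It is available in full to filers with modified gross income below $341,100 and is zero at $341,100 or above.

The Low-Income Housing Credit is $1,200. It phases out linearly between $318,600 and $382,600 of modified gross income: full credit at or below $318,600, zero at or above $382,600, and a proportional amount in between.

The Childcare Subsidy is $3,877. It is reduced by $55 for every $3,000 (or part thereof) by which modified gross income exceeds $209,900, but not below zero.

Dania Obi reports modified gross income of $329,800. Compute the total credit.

Small Business Credit: $329,800 is below the $341,100 cutoff, so the full $5,800 applies.
Low-Income Housing Credit: $329,800 is $11,200 into a $64,000 phase-out range, leaving 52,800/64,000 of the credit: $1,200 × 52,800/64,000 = $990.
Childcare Subsidy: income exceeds $209,900 by $119,900, which is 40 full-or-partial $3,000 increments; reduction = 40 × $55 = $2,200, leaving $1,677.
Total: $5,800 + $990 + $1,677 = $8,467.

$8,467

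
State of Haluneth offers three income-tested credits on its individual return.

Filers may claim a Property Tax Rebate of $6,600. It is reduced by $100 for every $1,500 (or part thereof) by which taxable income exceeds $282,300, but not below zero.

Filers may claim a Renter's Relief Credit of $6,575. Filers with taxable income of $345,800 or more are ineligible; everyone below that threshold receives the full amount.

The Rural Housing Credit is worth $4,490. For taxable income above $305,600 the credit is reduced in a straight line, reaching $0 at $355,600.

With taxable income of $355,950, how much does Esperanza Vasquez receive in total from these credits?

$1,600

Property Tax Rebate: income exceeds $282,300 by $73,650, which is 50 full-or-partial $1,500 increments; reduction = 50 × $100 = $5,000, leaving $1,600.
Renter's Relief Credit: $355,950 meets or exceeds the $345,800 cutoff, so the credit is $0.
Rural Housing Credit: $355,950 is at or above $355,600, so the credit is $0.
Total: $1,600 + $0 + $0 = $1,600.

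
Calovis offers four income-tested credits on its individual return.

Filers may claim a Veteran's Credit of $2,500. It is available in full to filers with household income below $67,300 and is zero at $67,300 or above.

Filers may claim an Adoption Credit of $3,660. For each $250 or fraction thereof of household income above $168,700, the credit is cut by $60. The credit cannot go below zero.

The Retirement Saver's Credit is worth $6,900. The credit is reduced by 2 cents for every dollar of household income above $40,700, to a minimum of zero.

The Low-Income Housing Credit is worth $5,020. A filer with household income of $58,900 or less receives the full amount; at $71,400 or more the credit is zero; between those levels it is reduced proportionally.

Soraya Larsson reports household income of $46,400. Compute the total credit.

Veteran's Credit: $46,400 is below the $67,300 cutoff, so the full $2,500 applies.
Adoption Credit: $46,400 is at or below the $168,700 threshold, so the full $3,660 applies.
Retirement Saver's Credit: 2% of the $5,700 excess over $40,700 is $114; credit = $6,900 − $114 = $6,786.
Low-Income Housing Credit: $46,400 is at or below the $58,900 threshold, so the full $5,020 applies.
Total: $2,500 + $3,660 + $6,786 + $5,020 = $17,966.

$17,966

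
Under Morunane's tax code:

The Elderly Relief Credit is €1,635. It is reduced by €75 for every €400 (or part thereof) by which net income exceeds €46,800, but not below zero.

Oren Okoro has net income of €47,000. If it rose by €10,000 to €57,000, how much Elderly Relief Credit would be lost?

€1,560

At €47,000 — income exceeds €46,800 by €200, which is 1 full-or-partial €400 increment; reduction = 1 × €75 = €75, leaving €1,560.
At €57,000 — income exceeds €46,800 by €10,200 → 26 increments × €75 = €1,950 ≥ base, so the credit is €0.
Lost: €1,560 − €0 = €1,560.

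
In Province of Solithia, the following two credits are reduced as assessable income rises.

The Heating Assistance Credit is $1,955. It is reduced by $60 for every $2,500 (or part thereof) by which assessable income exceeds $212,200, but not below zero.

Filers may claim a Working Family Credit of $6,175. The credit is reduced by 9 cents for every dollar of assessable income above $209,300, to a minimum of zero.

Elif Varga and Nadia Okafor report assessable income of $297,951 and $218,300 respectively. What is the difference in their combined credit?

$7,140

Elif ($297,951): Heating Assistance Credit: income exceeds $212,200 by $85,751 → 35 increments × $60 = $2,100 ≥ base, so the credit is $0. Working Family Credit: 9% of the $88,651 excess over $209,300 is $7,978.59 ≥ base, so the credit is $0. total $0 + $0 = $0
Nadia ($218,300): Heating Assistance Credit: income exceeds $212,200 by $6,100, which is 3 full-or-partial $2,500 increments; reduction = 3 × $60 = $180, leaving $1,775. Working Family Credit: 9% of the $9,000 excess over $209,300 is $810; credit = $6,175 − $810 = $5,365. total $1,775 + $5,365 = $7,140
Difference: |$0 − $7,140| = $7,140.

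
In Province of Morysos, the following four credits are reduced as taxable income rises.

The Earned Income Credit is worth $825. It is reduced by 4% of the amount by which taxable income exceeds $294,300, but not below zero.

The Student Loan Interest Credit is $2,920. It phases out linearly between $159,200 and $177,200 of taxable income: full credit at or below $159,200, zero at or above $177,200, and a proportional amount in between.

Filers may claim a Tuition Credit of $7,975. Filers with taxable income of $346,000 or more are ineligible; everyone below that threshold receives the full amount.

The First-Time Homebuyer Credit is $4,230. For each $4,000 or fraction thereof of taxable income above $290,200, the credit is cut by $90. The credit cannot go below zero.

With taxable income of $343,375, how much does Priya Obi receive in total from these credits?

$10,945

Earned Income Credit: 4% of the $49,075 excess over $294,300 is $1,963 ≥ base, so the credit is $0.
Student Loan Interest Credit: $343,375 is at or above $177,200, so the credit is $0.
Tuition Credit: $343,375 is below the $346,000 cutoff, so the full $7,975 applies.
First-Time Homebuyer Credit: income exceeds $290,200 by $53,175, which is 14 full-or-partial $4,000 increments; reduction = 14 × $90 = $1,260, leaving $2,970.
Total: $0 + $0 + $7,975 + $2,970 = $10,945.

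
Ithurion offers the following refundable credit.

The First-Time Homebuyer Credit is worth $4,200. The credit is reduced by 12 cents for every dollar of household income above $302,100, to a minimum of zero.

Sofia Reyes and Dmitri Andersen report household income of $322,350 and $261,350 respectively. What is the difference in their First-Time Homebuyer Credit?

Sofia ($322,350): First-Time Homebuyer Credit: 12% of the $20,250 excess over $302,100 is $2,430; credit = $4,200 − $2,430 = $1,770.
Dmitri ($261,350): First-Time Homebuyer Credit: $261,350 is at or below the $302,100 threshold, so the full $4,200 applies.
Difference: |$1,770 − $4,200| = $2,430.

$2,430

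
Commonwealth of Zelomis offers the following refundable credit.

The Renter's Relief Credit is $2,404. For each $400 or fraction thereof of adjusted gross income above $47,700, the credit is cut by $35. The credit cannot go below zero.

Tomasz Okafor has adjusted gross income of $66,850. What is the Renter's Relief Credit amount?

Renter's Relief Credit: income exceeds $47,700 by $19,150, which is 48 full-or-partial $400 increments; reduction = 48 × $35 = $1,680, leaving $724.

$724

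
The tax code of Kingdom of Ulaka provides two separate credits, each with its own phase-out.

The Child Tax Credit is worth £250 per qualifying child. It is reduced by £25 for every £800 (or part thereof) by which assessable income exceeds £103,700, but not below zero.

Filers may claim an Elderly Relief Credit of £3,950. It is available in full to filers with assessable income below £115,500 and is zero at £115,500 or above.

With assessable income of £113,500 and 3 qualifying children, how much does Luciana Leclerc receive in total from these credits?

£4,375

Child Tax Credit: base = 3 × £250 = £750. income exceeds £103,700 by £9,800, which is 13 full-or-partial £800 increments; reduction = 13 × £25 = £325, leaving £425.
Elderly Relief Credit: £113,500 is below the £115,500 cutoff, so the full £3,950 applies.
Total: £425 + £3,950 = £4,375.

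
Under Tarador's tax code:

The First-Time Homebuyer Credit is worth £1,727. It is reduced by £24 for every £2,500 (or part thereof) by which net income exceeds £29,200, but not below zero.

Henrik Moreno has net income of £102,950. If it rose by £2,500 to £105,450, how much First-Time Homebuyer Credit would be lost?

At £102,950 — income exceeds £29,200 by £73,750, which is 30 full-or-partial £2,500 increments; reduction = 30 × £24 = £720, leaving £1,007.
At £105,450 — income exceeds £29,200 by £76,250, which is 31 full-or-partial £2,500 increments; reduction = 31 × £24 = £744, leaving £983.
Lost: £1,007 − £983 = £24.

£24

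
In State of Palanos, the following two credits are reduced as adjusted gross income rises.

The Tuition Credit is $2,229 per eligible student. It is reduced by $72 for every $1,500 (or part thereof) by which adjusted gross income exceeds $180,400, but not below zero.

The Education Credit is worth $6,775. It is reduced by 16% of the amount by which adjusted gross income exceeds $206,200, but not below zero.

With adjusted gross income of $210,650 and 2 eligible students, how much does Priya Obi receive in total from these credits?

$9,009

Tuition Credit: base = 2 × $2,229 = $4,458. income exceeds $180,400 by $30,250, which is 21 full-or-partial $1,500 increments; reduction = 21 × $72 = $1,512, leaving $2,946.
Education Credit: 16% of the $4,450 excess over $206,200 is $712; credit = $6,775 − $712 = $6,063.
Total: $2,946 + $6,063 = $9,009.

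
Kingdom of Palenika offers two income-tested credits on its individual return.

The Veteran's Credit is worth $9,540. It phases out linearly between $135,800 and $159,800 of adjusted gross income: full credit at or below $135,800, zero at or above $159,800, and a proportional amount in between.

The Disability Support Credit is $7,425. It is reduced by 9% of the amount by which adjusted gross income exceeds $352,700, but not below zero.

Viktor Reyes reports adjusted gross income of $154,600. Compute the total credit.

$9,492

Veteran's Credit: $154,600 is $18,800 into a $24,000 phase-out range, leaving 5,200/24,000 of the credit: $9,540 × 5,200/24,000 = $2,067.
Disability Support Credit: $154,600 is at or below the $352,700 threshold, so the full $7,425 applies.
Total: $2,067 + $7,425 = $9,492.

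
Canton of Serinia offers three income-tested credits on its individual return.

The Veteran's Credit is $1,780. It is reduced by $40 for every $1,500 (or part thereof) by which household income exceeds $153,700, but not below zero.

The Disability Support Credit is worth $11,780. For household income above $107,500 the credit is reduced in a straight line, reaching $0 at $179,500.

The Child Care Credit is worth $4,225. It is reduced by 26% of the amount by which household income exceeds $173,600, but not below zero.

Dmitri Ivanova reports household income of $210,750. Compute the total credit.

Veteran's Credit: income exceeds $153,700 by $57,050, which is 39 full-or-partial $1,500 increments; reduction = 39 × $40 = $1,560, leaving $220.
Disability Support Credit: $210,750 is at or above $179,500, so the credit is $0.
Child Care Credit: 26% of the $37,150 excess over $173,600 is $9,659 ≥ base, so the credit is $0.
Total: $220 + $0 + $0 = $220.

$220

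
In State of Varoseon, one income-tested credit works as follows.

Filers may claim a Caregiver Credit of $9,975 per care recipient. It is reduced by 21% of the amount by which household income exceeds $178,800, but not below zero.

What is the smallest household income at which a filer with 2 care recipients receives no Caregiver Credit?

$273,800

Full credit = 2 × $9,975 = $19,950.
The credit falls by 21% of each dollar above $178,800, so it reaches zero when the excess is $19,950 / 21% = $95,000: income = $178,800 + $95,000 = $273,800.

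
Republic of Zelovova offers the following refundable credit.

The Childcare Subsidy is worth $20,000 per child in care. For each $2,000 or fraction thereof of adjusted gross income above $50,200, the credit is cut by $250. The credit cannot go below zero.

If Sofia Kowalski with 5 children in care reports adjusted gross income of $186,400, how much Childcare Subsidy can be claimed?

Childcare Subsidy: base = 5 × $20,000 = $100,000. income exceeds $50,200 by $136,200, which is 69 full-or-partial $2,000 increments; reduction = 69 × $250 = $17,250, leaving $82,750.

$82,750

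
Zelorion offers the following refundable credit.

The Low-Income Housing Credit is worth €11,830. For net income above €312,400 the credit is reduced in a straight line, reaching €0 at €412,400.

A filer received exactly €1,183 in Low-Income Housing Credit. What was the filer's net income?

€402,400

€1,183 is 1,183/11,830 of the full €11,830, so 10,647/11,830 of the €100,000 range has been used: income = €312,400 + €100,000 × 10,647/11,830 = €402,400.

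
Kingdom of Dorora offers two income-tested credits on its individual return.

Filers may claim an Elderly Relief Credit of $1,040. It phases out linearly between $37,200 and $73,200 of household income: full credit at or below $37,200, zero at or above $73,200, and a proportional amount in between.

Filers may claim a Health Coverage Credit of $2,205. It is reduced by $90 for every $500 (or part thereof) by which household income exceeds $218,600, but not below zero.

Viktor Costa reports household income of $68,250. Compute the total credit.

Elderly Relief Credit: $68,250 is $31,050 into a $36,000 phase-out range, leaving 4,950/36,000 of the credit: $1,040 × 4,950/36,000 = $143.
Health Coverage Credit: $68,250 is at or below the $218,600 threshold, so the full $2,205 applies.
Total: $143 + $2,205 = $2,348.

$2,348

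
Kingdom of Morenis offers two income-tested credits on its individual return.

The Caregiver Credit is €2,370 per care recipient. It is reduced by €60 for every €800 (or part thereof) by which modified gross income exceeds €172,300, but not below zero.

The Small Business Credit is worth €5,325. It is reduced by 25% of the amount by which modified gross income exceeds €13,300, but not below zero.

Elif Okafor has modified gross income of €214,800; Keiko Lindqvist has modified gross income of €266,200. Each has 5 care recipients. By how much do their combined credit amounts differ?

€3,840

Elif (€214,800): Caregiver Credit: base = 5 × €2,370 = €11,850. income exceeds €172,300 by €42,500, which is 54 full-or-partial €800 increments; reduction = 54 × €60 = €3,240, leaving €8,610. Small Business Credit: 25% of the €201,500 excess over €13,300 is €50,375 ≥ base, so the credit is €0. total €8,610 + €0 = €8,610
Keiko (€266,200): Caregiver Credit: base = 5 × €2,370 = €11,850. income exceeds €172,300 by €93,900, which is 118 full-or-partial €800 increments; reduction = 118 × €60 = €7,080, leaving €4,770. Small Business Credit: 25% of the €252,900 excess over €13,300 is €63,225 ≥ base, so the credit is €0. total €4,770 + €0 = €4,770
Difference: |€8,610 − €4,770| = €3,840.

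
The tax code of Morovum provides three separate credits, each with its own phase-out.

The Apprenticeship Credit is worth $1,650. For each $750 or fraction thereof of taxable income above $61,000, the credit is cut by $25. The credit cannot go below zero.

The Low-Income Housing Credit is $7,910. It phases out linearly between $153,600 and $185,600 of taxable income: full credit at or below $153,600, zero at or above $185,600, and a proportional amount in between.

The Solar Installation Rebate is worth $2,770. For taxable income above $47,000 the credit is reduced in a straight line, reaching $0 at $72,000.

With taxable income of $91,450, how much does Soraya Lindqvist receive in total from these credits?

$8,535

Apprenticeship Credit: income exceeds $61,000 by $30,450, which is 41 full-or-partial $750 increments; reduction = 41 × $25 = $1,025, leaving $625.
Low-Income Housing Credit: $91,450 is at or below the $153,600 threshold, so the full $7,910 applies.
Solar Installation Rebate: $91,450 is at or above $72,000, so the credit is $0.
Total: $625 + $7,910 + $0 = $8,535.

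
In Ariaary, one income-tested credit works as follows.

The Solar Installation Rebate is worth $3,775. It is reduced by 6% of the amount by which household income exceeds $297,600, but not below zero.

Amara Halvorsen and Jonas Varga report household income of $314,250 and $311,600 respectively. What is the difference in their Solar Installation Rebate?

Amara ($314,250): Solar Installation Rebate: 6% of the $16,650 excess over $297,600 is $999; credit = $3,775 − $999 = $2,776.
Jonas ($311,600): Solar Installation Rebate: 6% of the $14,000 excess over $297,600 is $840; credit = $3,775 − $840 = $2,935.
Difference: |$2,776 − $2,935| = $159.

$159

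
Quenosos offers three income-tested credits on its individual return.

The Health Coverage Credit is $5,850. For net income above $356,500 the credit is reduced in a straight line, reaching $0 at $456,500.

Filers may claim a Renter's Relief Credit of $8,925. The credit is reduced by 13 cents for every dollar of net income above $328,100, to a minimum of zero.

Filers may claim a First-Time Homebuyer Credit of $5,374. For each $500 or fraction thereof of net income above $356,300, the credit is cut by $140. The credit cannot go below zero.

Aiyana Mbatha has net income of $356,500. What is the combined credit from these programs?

Health Coverage Credit: $356,500 is at or below the $356,500 threshold, so the full $5,850 applies.
Renter's Relief Credit: 13% of the $28,400 excess over $328,100 is $3,692; credit = $8,925 − $3,692 = $5,233.
First-Time Homebuyer Credit: income exceeds $356,300 by $200, which is 1 full-or-partial $500 increment; reduction = 1 × $140 = $140, leaving $5,234.
Total: $5,850 + $5,233 + $5,234 = $16,317.

$16,317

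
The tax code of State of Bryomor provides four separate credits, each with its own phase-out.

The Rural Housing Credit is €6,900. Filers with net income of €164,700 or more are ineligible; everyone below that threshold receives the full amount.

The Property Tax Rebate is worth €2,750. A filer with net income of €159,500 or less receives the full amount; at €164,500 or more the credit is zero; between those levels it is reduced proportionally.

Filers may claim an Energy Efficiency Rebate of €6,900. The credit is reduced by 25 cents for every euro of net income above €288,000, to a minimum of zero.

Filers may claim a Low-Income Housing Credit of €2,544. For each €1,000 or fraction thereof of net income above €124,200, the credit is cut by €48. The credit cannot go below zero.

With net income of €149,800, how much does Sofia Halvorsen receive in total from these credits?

Rural Housing Credit: €149,800 is below the €164,700 cutoff, so the full €6,900 applies.
Property Tax Rebate: €149,800 is at or below the €159,500 threshold, so the full €2,750 applies.
Energy Efficiency Rebate: €149,800 is at or below the €288,000 threshold, so the full €6,900 applies.
Low-Income Housing Credit: income exceeds €124,200 by €25,600, which is 26 full-or-partial €1,000 increments; reduction = 26 × €48 = €1,248, leaving €1,296.
Total: €6,900 + €2,750 + €6,900 + €1,296 = €17,846.

€17,846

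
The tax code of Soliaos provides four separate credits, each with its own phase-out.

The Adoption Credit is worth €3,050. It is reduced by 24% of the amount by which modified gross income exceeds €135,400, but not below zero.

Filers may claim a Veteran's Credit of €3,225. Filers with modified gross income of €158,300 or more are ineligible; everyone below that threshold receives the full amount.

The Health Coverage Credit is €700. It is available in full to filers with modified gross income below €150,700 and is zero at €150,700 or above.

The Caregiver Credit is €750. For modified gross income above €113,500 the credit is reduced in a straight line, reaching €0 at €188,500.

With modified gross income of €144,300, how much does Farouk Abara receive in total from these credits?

€5,281

Adoption Credit: 24% of the €8,900 excess over €135,400 is €2,136; credit = €3,050 − €2,136 = €914.
Veteran's Credit: €144,300 is below the €158,300 cutoff, so the full €3,225 applies.
Health Coverage Credit: €144,300 is below the €150,700 cutoff, so the full €700 applies.
Caregiver Credit: €144,300 is €30,800 into a €75,000 phase-out range, leaving 44,200/75,000 of the credit: €750 × 44,200/75,000 = €442.
Total: €914 + €3,225 + €700 + €442 = €5,281.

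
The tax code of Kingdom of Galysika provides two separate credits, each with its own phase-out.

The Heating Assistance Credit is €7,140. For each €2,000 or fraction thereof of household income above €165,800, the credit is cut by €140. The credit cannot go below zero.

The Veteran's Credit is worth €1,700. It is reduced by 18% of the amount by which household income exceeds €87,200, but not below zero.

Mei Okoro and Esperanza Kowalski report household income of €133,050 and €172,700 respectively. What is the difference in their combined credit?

Mei (€133,050): Heating Assistance Credit: €133,050 is at or below the €165,800 threshold, so the full €7,140 applies. Veteran's Credit: 18% of the €45,850 excess over €87,200 is €8,253 ≥ base, so the credit is €0. total €7,140 + €0 = €7,140
Esperanza (€172,700): Heating Assistance Credit: income exceeds €165,800 by €6,900, which is 4 full-or-partial €2,000 increments; reduction = 4 × €140 = €560, leaving €6,580. Veteran's Credit: 18% of the €85,500 excess over €87,200 is €15,390 ≥ base, so the credit is €0. total €6,580 + €0 = €6,580
Difference: |€7,140 − €6,580| = €560.

€560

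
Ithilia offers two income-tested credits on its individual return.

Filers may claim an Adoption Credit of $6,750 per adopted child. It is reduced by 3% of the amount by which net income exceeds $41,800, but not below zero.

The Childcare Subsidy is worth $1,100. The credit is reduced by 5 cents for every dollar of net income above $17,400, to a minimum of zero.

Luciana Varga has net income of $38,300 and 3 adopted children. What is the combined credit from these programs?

$20,305

Adoption Credit: base = 3 × $6,750 = $20,250. $38,300 is at or below the $41,800 threshold, so the full $20,250 applies.
Childcare Subsidy: 5% of the $20,900 excess over $17,400 is $1,045; credit = $1,100 − $1,045 = $55.
Total: $20,250 + $55 = $20,305.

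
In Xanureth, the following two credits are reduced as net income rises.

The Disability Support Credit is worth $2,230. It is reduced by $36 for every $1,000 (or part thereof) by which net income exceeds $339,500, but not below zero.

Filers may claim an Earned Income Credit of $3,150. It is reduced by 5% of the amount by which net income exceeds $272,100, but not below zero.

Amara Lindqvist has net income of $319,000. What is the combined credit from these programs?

Disability Support Credit: $319,000 is at or below the $339,500 threshold, so the full $2,230 applies.
Earned Income Credit: 5% of the $46,900 excess over $272,100 is $2,345; credit = $3,150 − $2,345 = $805.
Total: $2,230 + $805 = $3,035.

$3,035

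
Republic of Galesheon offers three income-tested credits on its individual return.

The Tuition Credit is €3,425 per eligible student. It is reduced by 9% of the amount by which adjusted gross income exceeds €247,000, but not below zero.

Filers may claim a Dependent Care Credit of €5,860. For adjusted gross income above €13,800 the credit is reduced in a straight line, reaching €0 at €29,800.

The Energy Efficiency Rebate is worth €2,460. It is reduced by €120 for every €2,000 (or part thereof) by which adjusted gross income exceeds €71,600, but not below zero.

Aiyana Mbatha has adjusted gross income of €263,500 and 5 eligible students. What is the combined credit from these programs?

€15,640

Tuition Credit: base = 5 × €3,425 = €17,125. 9% of the €16,500 excess over €247,000 is €1,485; credit = €17,125 − €1,485 = €15,640.
Dependent Care Credit: €263,500 is at or above €29,800, so the credit is €0.
Energy Efficiency Rebate: income exceeds €71,600 by €191,900 → 96 increments × €120 = €11,520 ≥ base, so the credit is €0.
Total: €15,640 + €0 + €0 = €15,640.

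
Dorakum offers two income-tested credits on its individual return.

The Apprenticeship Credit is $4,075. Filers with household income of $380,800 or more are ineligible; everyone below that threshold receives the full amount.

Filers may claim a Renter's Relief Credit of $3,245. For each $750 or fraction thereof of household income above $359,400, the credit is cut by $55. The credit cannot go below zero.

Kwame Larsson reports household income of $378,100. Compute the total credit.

$5,945

Apprenticeship Credit: $378,100 is below the $380,800 cutoff, so the full $4,075 applies.
Renter's Relief Credit: income exceeds $359,400 by $18,700, which is 25 full-or-partial $750 increments; reduction = 25 × $55 = $1,375, leaving $1,870.
Total: $4,075 + $1,870 = $5,945.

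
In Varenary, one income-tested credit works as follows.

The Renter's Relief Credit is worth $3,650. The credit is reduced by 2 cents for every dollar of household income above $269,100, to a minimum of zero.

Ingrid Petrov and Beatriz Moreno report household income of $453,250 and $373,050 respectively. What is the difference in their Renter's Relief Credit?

Ingrid ($453,250): Renter's Relief Credit: 2% of the $184,150 excess over $269,100 is $3,683 ≥ base, so the credit is $0.
Beatriz ($373,050): Renter's Relief Credit: 2% of the $103,950 excess over $269,100 is $2,079; credit = $3,650 − $2,079 = $1,571.
Difference: |$0 − $1,571| = $1,571.

$1,571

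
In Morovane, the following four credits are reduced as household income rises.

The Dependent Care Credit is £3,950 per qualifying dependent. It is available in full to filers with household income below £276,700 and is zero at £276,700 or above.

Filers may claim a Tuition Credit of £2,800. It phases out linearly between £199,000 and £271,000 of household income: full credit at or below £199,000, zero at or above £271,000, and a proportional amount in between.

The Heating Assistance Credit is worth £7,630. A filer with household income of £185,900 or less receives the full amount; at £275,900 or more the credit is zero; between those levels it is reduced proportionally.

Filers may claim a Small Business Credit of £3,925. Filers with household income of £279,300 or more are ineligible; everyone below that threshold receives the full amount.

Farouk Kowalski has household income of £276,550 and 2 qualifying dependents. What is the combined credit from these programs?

Dependent Care Credit: base = 2 × £3,950 = £7,900. £276,550 is below the £276,700 cutoff, so the full £7,900 applies.
Tuition Credit: £276,550 is at or above £271,000, so the credit is £0.
Heating Assistance Credit: £276,550 is at or above £275,900, so the credit is £0.
Small Business Credit: £276,550 is below the £279,300 cutoff, so the full £3,925 applies.
Total: £7,900 + £0 + £0 + £3,925 = £11,825.

£11,825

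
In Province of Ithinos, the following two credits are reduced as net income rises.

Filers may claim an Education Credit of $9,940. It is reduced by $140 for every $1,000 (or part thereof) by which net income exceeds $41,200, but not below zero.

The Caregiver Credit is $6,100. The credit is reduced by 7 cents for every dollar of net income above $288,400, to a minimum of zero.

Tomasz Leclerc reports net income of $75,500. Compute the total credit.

$11,140

Education Credit: income exceeds $41,200 by $34,300, which is 35 full-or-partial $1,000 increments; reduction = 35 × $140 = $4,900, leaving $5,040.
Caregiver Credit: $75,500 is at or below the $288,400 threshold, so the full $6,100 applies.
Total: $5,040 + $6,100 = $11,140.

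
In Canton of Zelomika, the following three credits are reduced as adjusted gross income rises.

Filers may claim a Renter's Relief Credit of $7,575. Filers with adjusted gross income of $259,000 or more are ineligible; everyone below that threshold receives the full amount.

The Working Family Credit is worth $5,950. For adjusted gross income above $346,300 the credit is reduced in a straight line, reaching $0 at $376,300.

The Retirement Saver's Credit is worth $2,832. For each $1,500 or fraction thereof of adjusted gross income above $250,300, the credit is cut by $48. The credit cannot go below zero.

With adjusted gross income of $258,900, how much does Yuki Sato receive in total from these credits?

$16,069

Renter's Relief Credit: $258,900 is below the $259,000 cutoff, so the full $7,575 applies.
Working Family Credit: $258,900 is at or below the $346,300 threshold, so the full $5,950 applies.
Retirement Saver's Credit: income exceeds $250,300 by $8,600, which is 6 full-or-partial $1,500 increments; reduction = 6 × $48 = $288, leaving $2,544.
Total: $7,575 + $5,950 + $2,544 = $16,069.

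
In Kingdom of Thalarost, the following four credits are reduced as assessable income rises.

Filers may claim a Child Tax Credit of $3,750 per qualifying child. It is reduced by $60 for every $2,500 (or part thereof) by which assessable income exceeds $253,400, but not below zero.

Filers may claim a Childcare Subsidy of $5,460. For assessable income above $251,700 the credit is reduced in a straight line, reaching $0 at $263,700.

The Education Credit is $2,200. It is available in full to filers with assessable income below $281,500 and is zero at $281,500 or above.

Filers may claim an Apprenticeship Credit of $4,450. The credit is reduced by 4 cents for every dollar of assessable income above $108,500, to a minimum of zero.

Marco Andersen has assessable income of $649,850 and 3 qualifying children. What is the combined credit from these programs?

Child Tax Credit: base = 3 × $3,750 = $11,250. income exceeds $253,400 by $396,450, which is 159 full-or-partial $2,500 increments; reduction = 159 × $60 = $9,540, leaving $1,710.
Childcare Subsidy: $649,850 is at or above $263,700, so the credit is $0.
Education Credit: $649,850 meets or exceeds the $281,500 cutoff, so the credit is $0.
Apprenticeship Credit: 4% of the $541,350 excess over $108,500 is $21,654 ≥ base, so the credit is $0.
Total: $1,710 + $0 + $0 + $0 = $1,710.

$1,710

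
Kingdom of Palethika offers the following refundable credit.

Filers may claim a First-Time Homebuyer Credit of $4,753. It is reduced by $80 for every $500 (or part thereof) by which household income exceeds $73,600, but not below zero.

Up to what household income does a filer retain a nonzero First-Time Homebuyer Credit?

After 59 increments the reduction is 59 × $80 = $4,720, leaving $33; one more increment wipes it out. Increment 59 ends at excess 59 × $500 = $29,500, so the highest qualifying income is $73,600 + $29,500 = $103,100.

$103,100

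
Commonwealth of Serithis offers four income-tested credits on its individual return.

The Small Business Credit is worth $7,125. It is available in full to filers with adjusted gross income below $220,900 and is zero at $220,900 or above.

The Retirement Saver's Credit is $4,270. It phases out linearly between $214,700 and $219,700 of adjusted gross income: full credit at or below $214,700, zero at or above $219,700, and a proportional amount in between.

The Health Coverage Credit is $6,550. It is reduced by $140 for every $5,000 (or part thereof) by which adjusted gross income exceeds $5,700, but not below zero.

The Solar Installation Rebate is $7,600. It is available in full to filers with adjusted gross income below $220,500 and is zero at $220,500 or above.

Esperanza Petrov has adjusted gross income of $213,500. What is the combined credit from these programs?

Small Business Credit: $213,500 is below the $220,900 cutoff, so the full $7,125 applies.
Retirement Saver's Credit: $213,500 is at or below the $214,700 threshold, so the full $4,270 applies.
Health Coverage Credit: income exceeds $5,700 by $207,800, which is 42 full-or-partial $5,000 increments; reduction = 42 × $140 = $5,880, leaving $670.
Solar Installation Rebate: $213,500 is below the $220,500 cutoff, so the full $7,600 applies.
Total: $7,125 + $4,270 + $670 + $7,600 = $19,665.

$19,665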